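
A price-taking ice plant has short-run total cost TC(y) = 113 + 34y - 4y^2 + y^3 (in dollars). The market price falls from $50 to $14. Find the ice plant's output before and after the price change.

Output falls from 4 to 0 (the firm shuts down)

MC = 34 - 8y + 3y^2; the shutdown threshold is min AVC = $30 (at y = 2).
At P = $50 ≥ min AVC, set P = MC on the rising branch: y = 4.
At P = $14 < min AVC = $30, price no longer covers variable cost at any output, so the firm shuts down: y = 0.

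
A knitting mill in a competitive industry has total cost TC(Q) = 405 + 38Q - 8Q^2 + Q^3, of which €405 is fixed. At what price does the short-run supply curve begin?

Short-run supply begins at min AVC. From VC = 38Q - 8Q^2 + Q^3, AVC = 38 - 8Q + Q^2.
dAVC/dQ = -8 + 2Q = 0 gives Q = 4. min AVC = 38 - 8·4 + 4^2 = 22.
So the shutdown price is €22.

€22 per unit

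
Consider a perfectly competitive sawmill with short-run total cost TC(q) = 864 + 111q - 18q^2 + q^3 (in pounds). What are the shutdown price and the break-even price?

AVC = 111 - 18q + q^2; minimized at q = 9, giving min AVC = £30. That is the shutdown price.
ATC = 864/q + 111 - 18q + q^2. Setting dATC/dq = −864/q^2 − 18 + 2q = 0 gives q = 12 (since 2·12^3 − 18·12^2 = 864).
min ATC = 864/12 + 111 − 18·12 + 12^2 = £111. That is the break-even price.
Between these two prices the firm operates at a loss; above £111 it earns a profit.

Shutdown price = £30; break-even price = £111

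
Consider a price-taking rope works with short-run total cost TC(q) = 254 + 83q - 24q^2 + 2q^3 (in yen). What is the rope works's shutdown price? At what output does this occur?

The shutdown price is the minimum of AVC. VC = 83q - 24q^2 + 2q^3, so AVC = 83 - 24q + 2q^2.
dAVC/dq = -24 + 4q = 0 gives q = 6. min AVC = 83 - 24·6 + 2·6^2 = 11.
For P < ¥11 the firm produces nothing.

¥11 per unit, at q = 6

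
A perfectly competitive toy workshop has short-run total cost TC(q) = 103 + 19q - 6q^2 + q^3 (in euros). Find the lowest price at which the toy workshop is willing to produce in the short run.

€10 per unit

Short-run supply begins at min AVC. From VC = 19q - 6q^2 + q^3, AVC = 19 - 6q + q^2.
At the minimum of AVC, MC = AVC. MC = 19 - 12q + 3q^2; setting MC = AVC gives 2q^2 - 6q = 0, so q = 3. min AVC = 10.
For P < €10 the firm produces nothing.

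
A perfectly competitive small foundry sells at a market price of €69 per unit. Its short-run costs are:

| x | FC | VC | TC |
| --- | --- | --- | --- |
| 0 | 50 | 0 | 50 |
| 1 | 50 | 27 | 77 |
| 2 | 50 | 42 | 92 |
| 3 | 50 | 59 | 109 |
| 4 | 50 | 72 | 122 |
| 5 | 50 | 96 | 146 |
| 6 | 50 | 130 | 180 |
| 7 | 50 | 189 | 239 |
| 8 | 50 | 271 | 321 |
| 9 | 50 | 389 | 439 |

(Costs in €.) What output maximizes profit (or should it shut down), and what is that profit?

x = 7; profit = €244

Tabulate TR − TC: x=0: -50; x=1: -8; x=2: 46; x=3: 98; x=4: 154; x=5: 199; x=6: 234; x=7: 244; x=8: 231; x=9: 182.
Profit is maximized at x = 7. AVC there is 189/7 = €27 ≤ P, so producing beats shutting down (which would give -€50).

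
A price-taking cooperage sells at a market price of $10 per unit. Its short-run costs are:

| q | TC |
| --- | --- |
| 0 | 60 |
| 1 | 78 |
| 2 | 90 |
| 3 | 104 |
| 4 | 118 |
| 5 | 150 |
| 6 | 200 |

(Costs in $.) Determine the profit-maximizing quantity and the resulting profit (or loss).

q = 0 (shut down); profit = -$60

Compute π = P·q − TC at each output: q=0: -60; q=1: -68; q=2: -70; q=3: -74; q=4: -78; q=5: -100; q=6: -140.
Profit is highest at q = 0. Equivalently, the lowest AVC in the table is 58/4 ≈ $14.50 at q = 4, and P = $10 falls below it — price never covers variable cost, so the firm shuts down and loses only its fixed cost.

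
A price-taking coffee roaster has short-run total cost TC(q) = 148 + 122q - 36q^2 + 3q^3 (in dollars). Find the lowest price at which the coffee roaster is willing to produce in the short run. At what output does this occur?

Short-run supply begins at min AVC. From VC = 122q - 36q^2 + 3q^3, AVC = 122 - 36q + 3q^2.
dAVC/dq = -36 + 6q = 0 gives q = 6. min AVC = 122 - 36·6 + 3·6^2 = 14.
So the shutdown price is $14.

$14 per unit, at q = 6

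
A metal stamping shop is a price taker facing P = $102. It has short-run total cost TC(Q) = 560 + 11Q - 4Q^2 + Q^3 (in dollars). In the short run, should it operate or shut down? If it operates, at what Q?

Variable cost is VC = 11Q - 4Q^2 + Q^3, so AVC = VC/Q = 11 - 4Q + Q^2 and MC = dTC/dQ = 11 - 8Q + 3Q^2.
The AVC parabola has its vertex at Q = 4/2 = 2, where AVC = 11 - 4·2 + 2^2 = $7.
Since P = $102 ≥ min AVC = $7, price covers variable cost and the firm should produce.
Set P = MC: 102 = 11 - 8Q + 3Q^2 → -91 - 8Q + 3Q^2 = 0. The roots are Q = -13/3 and Q = 7; the profit-maximizing output is on the rising part of MC, so Q* = 7.
Check: AVC at Q = 7 is $32 ≤ P, so revenue covers variable cost.
Profit = P·Q − TC = 102·7 − 784 = -$70, a loss, but smaller than the $560 fixed cost the firm would lose by shutting down.

Produce at Q = 7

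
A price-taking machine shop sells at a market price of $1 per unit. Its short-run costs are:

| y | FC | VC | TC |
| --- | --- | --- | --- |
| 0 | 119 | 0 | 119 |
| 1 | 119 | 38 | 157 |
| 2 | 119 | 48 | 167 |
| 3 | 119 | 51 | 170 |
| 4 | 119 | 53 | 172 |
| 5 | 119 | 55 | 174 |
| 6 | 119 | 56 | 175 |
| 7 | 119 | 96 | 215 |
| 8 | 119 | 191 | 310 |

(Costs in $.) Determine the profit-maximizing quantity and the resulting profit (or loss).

Compute π = P·y − TC at each output: y=0: -119; y=1: -156; y=2: -165; y=3: -167; y=4: -168; y=5: -169; y=6: -169; y=7: -208; y=8: -302.
Profit is highest at y = 0. Equivalently, the lowest AVC in the table is 56/6 ≈ $9.33 at y = 6, and P = $1 falls below it — price never covers variable cost, so the firm shuts down and loses only its fixed cost.

y = 0 (shut down); profit = -$119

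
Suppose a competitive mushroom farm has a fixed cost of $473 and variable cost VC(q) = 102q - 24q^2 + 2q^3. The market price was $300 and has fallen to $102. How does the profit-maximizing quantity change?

Output falls from 11 to 8

MC = 102 - 48q + 6q^2; the shutdown threshold is min AVC = $30 (at q = 6).
At P = $300 ≥ min AVC, set P = MC on the rising branch: q = 11.
At P = $102 ≥ min AVC, set P = MC: q = 8. The firm stays open but cuts output.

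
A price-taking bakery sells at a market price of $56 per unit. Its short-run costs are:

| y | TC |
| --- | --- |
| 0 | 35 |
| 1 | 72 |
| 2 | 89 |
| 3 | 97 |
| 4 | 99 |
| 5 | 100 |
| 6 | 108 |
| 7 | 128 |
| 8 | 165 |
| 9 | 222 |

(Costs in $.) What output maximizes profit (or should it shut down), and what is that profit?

y = 8; profit = $283

Compute π = P·y − TC at each output: y=0: -35; y=1: -16; y=2: 23; y=3: 71; y=4: 125; y=5: 180; y=6: 228; y=7: 264; y=8: 283; y=9: 282.
Profit is maximized at y = 8. AVC there is 130/8 = $16.25 ≤ P, so producing beats shutting down (which would give -$35).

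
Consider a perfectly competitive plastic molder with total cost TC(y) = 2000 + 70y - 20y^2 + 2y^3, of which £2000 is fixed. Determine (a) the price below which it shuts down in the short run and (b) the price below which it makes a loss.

Shutdown price = £20; break-even price = £270

Shutdown price = min AVC. AVC = 70 - 20y + 2y^2, with vertex at y = 5 and minimum £20.
ATC = 2000/y + 70 - 20y + 2y^2. Setting dATC/dy = −2000/y^2 − 20 + 4y = 0 gives y = 10 (since 4·10^3 − 20·10^2 = 2000).
min ATC = 2000/10 + 70 − 20·10 + 2·10^2 = £270. That is the break-even price.
Between these two prices the firm operates at a loss; above £270 it earns a profit.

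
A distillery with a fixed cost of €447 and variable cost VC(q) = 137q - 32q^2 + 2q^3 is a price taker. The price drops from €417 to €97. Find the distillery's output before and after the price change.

AVC = 137 - 32q + 2q^2, minimized at q = 8 where min AVC = €9. MC = 137 - 64q + 6q^2.
At P = €417 ≥ min AVC, set P = MC on the rising branch: q = 14.
At P = €97 ≥ min AVC, set P = MC: q = 10. The firm stays open but cuts output.

Output falls from 14 to 10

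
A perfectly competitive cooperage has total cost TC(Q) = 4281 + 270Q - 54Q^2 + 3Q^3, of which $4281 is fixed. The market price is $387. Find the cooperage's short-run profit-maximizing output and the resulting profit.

AVC = 270 - 54Q + 3Q^2 has its minimum $27 at Q = 9; price $387 clears that bar, so the firm operates.
MC = 270 - 108Q + 9Q^2. Setting P = MC and taking the root on the rising branch gives Q* = 13.
TR = 387·13 = 5031. TC = 4281 + 975 = 5256. Profit = 5031 − 5256 = -$225.
That loss of $225 beats the $4281 the firm would lose by shutting down; producing recovers $4056 of fixed cost.

Profit = -$225 at Q = 13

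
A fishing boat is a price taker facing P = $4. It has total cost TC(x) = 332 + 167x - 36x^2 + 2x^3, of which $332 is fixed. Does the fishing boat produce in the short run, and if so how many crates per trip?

Variable cost is VC = 167x - 36x^2 + 2x^3, so AVC = VC/x = 167 - 36x + 2x^2 and MC = dTC/dx = 167 - 72x + 6x^2.
AVC hits its minimum where MC = AVC, at x = 9, giving min AVC = 167 - 36·9 + 2·9^2 = $5.
P = $4 lies below min AVC = $5; no output level covers variable cost.
Best response: produce nothing and absorb the $332 fixed cost.

Shut down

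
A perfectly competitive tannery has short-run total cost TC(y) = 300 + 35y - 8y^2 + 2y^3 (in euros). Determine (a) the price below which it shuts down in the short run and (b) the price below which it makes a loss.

Shutdown price = min AVC. AVC = 35 - 8y + 2y^2, with vertex at y = 2 and minimum €27.
ATC = 300/y + 35 - 8y + 2y^2. Setting dATC/dy = −300/y^2 − 8 + 4y = 0 gives y = 5 (since 4·5^3 − 8·5^2 = 300).
min ATC = 300/5 + 35 − 8·5 + 2·5^2 = €105. That is the break-even price.
For €27 ≤ P < €105 the firm produces at a loss; below €27 it shuts down.

Shutdown price = €27; break-even price = €105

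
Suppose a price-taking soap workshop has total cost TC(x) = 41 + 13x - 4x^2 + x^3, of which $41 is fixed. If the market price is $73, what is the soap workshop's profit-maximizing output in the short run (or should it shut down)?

Produce at x = 6

Strip out fixed cost: VC = 13x - 4x^2 + x^3. Then AVC = 13 - 4x + x^2 and MC = 13 - 8x + 3x^2.
AVC is minimized where dAVC/dx = -4 + 2x = 0, at x = 2; min AVC = 13 - 4·2 + 2^2 = $9.
Because $73 ≥ $9, revenue can cover variable cost; the firm operates.
Set P = MC: 73 = 13 - 8x + 3x^2 → -60 - 8x + 3x^2 = 0. The roots are x = -10/3 and x = 6; the profit-maximizing output is on the rising part of MC, so x* = 6.
Check: AVC at x = 6 is $25 ≤ P, so revenue covers variable cost.
Profit = P·x − TC = 73·6 − 191 = $247.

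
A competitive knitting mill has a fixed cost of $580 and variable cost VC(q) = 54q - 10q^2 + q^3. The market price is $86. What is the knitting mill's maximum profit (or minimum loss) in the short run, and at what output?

AVC = 54 - 10q + q^2; min AVC = $29 at q = 5. Since P = $86 ≥ min AVC, the firm produces.
MC = 54 - 20q + 3q^2. Setting P = MC and taking the root on the rising branch gives q* = 8.
TR = 86·8 = 688. TC = 580 + 304 = 884. Profit = 688 − 884 = -$196.
That loss of $196 beats the $580 the firm would lose by shutting down; producing recovers $384 of fixed cost.

Profit = -$196 at q = 8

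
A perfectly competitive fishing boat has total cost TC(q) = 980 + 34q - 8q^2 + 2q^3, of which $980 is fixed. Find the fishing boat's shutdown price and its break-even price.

AVC = 34 - 8q + 2q^2; minimized at q = 2, giving min AVC = $26. That is the shutdown price.
ATC = 980/q + 34 - 8q + 2q^2. Setting dATC/dq = −980/q^2 − 8 + 4q = 0 gives q = 7 (since 4·7^3 − 8·7^2 = 980).
min ATC = 980/7 + 34 − 8·7 + 2·7^2 = $216. That is the break-even price.
For $26 ≤ P < $216 the firm produces at a loss; below $26 it shuts down.

Shutdown price = $26; break-even price = $216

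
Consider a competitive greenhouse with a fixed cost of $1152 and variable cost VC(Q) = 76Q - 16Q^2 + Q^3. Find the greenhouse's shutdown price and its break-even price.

Shutdown price = $12; break-even price = $124

AVC = 76 - 16Q + Q^2; minimized at Q = 8, giving min AVC = $12. That is the shutdown price.
ATC = 1152/Q + 76 - 16Q + Q^2. Setting dATC/dQ = −1152/Q^2 − 16 + 2Q = 0 gives Q = 12 (since 2·12^3 − 16·12^2 = 1152).
min ATC = 1152/12 + 76 − 16·12 + 12^2 = $124. That is the break-even price.
For $12 ≤ P < $124 the firm produces at a loss; below $12 it shuts down.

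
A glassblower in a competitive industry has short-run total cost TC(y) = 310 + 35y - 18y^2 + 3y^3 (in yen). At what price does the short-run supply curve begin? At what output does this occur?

The shutdown price is the minimum of AVC. VC = 35y - 18y^2 + 3y^3, so AVC = 35 - 18y + 3y^2.
At the minimum of AVC, MC = AVC. MC = 35 - 36y + 9y^2; setting MC = AVC gives 6y^2 - 18y = 0, so y = 3. min AVC = 8.
So the shutdown price is ¥8.

¥8 per unit, at y = 3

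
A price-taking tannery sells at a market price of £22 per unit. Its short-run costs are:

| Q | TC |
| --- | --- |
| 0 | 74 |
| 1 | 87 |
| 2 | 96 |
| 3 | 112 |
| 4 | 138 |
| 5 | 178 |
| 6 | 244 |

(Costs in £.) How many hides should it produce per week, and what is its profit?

Q = 3; profit = -£46

Profit at each row (π = 22Q − TC): Q=0: -74; Q=1: -65; Q=2: -52; Q=3: -46; Q=4: -50; Q=5: -68; Q=6: -112.
Profit is maximized at Q = 3. AVC there is 38/3 = £12.67 ≤ P, so producing beats shutting down (which would give -£74).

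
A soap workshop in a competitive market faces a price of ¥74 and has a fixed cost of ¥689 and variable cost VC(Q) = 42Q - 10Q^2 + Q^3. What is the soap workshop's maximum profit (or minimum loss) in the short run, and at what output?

Profit = -¥305 at Q = 8

AVC = 42 - 10Q + Q^2; min AVC = ¥17 at Q = 5. Since P = ¥74 ≥ min AVC, the firm produces.
With MC = 42 - 20Q + 3Q^2, P = MC on the upward-sloping part at Q* = 8.
TR = 74·8 = 592. TC = 689 + 208 = 897. Profit = 592 − 897 = -¥305.
Shutting down would mean losing the fixed cost of ¥689, so operating at a loss of ¥305 is better by ¥384.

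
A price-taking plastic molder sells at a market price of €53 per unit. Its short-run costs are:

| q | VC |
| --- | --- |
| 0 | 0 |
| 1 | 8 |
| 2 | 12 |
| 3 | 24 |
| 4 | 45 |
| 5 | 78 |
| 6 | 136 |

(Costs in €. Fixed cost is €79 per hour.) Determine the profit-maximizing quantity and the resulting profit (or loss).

q = 5; profit = €108

Profit at each row (π = 53q − TC): q=0: -79; q=1: -34; q=2: 15; q=3: 56; q=4: 88; q=5: 108; q=6: 103.
Profit is maximized at q = 5. AVC there is 78/5 = €15.60 ≤ P, so producing beats shutting down (which would give -€79).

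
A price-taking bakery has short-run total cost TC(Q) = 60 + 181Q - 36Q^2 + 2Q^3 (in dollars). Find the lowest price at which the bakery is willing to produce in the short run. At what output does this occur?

The firm shuts down when price falls below the minimum of average variable cost. AVC = VC/Q = 181 - 36Q + 2Q^2.
dAVC/dQ = -36 + 4Q = 0 gives Q = 9. min AVC = 181 - 36·9 + 2·9^2 = 19.
The firm shuts down for any P below $19.

$19 per unit, at Q = 9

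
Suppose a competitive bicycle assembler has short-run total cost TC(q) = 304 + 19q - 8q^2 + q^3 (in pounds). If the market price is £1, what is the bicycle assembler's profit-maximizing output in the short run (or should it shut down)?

Variable cost is VC = 19q - 8q^2 + q^3, so AVC = VC/q = 19 - 8q + q^2 and MC = dTC/dq = 19 - 16q + 3q^2.
AVC is minimized where dAVC/dq = -8 + 2q = 0, at q = 4; min AVC = 19 - 8·4 + 4^2 = £3.
With P < min AVC (£1 < £3), every unit sold adds to the loss.
Shutting down limits the loss to fixed cost, £304.

Shut down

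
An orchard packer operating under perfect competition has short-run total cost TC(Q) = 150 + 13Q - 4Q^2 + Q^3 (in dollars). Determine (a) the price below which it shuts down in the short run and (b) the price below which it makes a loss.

AVC = 13 - 4Q + Q^2; minimized at Q = 2, giving min AVC = $9. That is the shutdown price.
ATC = 150/Q + 13 - 4Q + Q^2. Setting dATC/dQ = −150/Q^2 − 4 + 2Q = 0 gives Q = 5 (since 2·5^3 − 4·5^2 = 150).
min ATC = 150/5 + 13 − 4·5 + 5^2 = $48. That is the break-even price.
For $9 ≤ P < $48 the firm produces at a loss; below $9 it shuts down.

Shutdown price = $9; break-even price = $48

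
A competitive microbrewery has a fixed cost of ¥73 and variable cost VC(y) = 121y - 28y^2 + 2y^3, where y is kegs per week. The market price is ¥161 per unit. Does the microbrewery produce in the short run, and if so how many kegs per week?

From TC, MC = TC'(y) = 121 - 56y + 6y^2 and AVC = VC/y = 121 - 28y + 2y^2.
AVC hits its minimum where MC = AVC, at y = 7, giving min AVC = 121 - 28·7 + 2·7^2 = ¥23.
Since P = ¥161 ≥ min AVC = ¥23, price covers variable cost and the firm should produce.
Set P = MC: 161 = 121 - 56y + 6y^2 → -40 - 56y + 6y^2 = 0. The roots are y = -2/3 and y = 10; the profit-maximizing output is on the rising part of MC, so y* = 10.
Check: AVC at y = 10 is ¥41 ≤ P, so revenue covers variable cost.
Profit = P·y − TC = 161·10 − 483 = ¥1127.

Produce at y = 10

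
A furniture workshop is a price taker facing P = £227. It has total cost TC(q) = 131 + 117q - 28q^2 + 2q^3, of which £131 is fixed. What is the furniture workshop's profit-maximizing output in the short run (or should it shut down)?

Variable cost is VC = 117q - 28q^2 + 2q^3, so AVC = VC/q = 117 - 28q + 2q^2 and MC = dTC/dq = 117 - 56q + 6q^2.
The AVC parabola has its vertex at q = 28/4 = 7, where AVC = 117 - 28·7 + 2·7^2 = £19.
Because £227 ≥ £19, revenue can cover variable cost; the firm operates.
Solving P = MC: -110 - 56q + 6q^2 = 0 ⇒ q = -5/3 or 11. On the upward-sloping branch, q* = 11.
Check: AVC at q = 11 is £51 ≤ P, so revenue covers variable cost.
Profit = P·q − TC = 227·11 − 692 = £1805.

Produce at q = 11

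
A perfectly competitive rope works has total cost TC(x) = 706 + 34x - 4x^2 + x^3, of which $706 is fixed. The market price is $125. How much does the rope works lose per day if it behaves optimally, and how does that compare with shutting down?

AVC = 34 - 4x + x^2; min AVC = $30 at x = 2. Since P = $125 ≥ min AVC, the firm produces.
With MC = 34 - 8x + 3x^2, P = MC on the upward-sloping part at x* = 7.
TR = 125·7 = 875. TC = 706 + 385 = 1091. Profit = 875 − 1091 = -$216.
That loss of $216 beats the $706 the firm would lose by shutting down; producing recovers $490 of fixed cost.

Profit = -$216 at x = 7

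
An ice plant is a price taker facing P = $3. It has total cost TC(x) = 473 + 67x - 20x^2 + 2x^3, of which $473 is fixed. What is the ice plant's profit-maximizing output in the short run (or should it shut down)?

Shut down

Strip out fixed cost: VC = 67x - 20x^2 + 2x^3. Then AVC = 67 - 20x + 2x^2 and MC = 67 - 40x + 6x^2.
AVC hits its minimum where MC = AVC, at x = 5, giving min AVC = 67 - 20·5 + 2·5^2 = $17.
With P < min AVC ($3 < $17), every unit sold adds to the loss.
Shutting down limits the loss to fixed cost, $473.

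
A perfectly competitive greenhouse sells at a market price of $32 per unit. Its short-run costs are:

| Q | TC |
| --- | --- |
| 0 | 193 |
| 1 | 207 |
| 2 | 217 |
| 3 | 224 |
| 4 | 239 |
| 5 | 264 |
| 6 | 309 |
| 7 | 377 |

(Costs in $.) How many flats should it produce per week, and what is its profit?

Q = 5; profit = -$104

Tabulate TR − TC: Q=0: -193; Q=1: -175; Q=2: -153; Q=3: -128; Q=4: -111; Q=5: -104; Q=6: -117; Q=7: -153.
Profit is maximized at Q = 5. AVC there is 71/5 = $14.20 ≤ P, so producing beats shutting down (which would give -$193).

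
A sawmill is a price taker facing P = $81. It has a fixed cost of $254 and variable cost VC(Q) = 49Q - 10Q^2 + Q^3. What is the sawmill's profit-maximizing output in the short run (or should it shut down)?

Produce at Q = 8

Variable cost is VC = 49Q - 10Q^2 + Q^3, so AVC = VC/Q = 49 - 10Q + Q^2 and MC = dTC/dQ = 49 - 20Q + 3Q^2.
The AVC parabola has its vertex at Q = 10/2 = 5, where AVC = 49 - 10·5 + 5^2 = $24.
P = $81 exceeds min AVC = $24, so the firm stays open.
Set P = MC: 81 = 49 - 20Q + 3Q^2 → -32 - 20Q + 3Q^2 = 0. The roots are Q = -4/3 and Q = 8; the profit-maximizing output is on the rising part of MC, so Q* = 8.
Check: AVC at Q = 8 is $33 ≤ P, so revenue covers variable cost.
Profit = P·Q − TC = 81·8 − 518 = $130.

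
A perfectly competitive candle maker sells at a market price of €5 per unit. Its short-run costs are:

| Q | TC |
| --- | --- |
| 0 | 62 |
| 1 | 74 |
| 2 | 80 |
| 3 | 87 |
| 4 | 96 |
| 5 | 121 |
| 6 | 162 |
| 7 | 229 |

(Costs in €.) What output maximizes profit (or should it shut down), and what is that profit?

Q = 0 (shut down); profit = -€62

Tabulate TR − TC: Q=0: -62; Q=1: -69; Q=2: -70; Q=3: -72; Q=4: -76; Q=5: -96; Q=6: -132; Q=7: -194.
Profit is highest at Q = 0. Equivalently, the lowest AVC in the table is 25/3 ≈ €8.33 at Q = 3, and P = €5 falls below it — price never covers variable cost, so the firm shuts down and loses only its fixed cost.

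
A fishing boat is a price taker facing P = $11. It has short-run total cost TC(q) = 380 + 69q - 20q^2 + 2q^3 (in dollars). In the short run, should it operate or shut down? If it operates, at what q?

Shut down

Strip out fixed cost: VC = 69q - 20q^2 + 2q^3. Then AVC = 69 - 20q + 2q^2 and MC = 69 - 40q + 6q^2.
AVC hits its minimum where MC = AVC, at q = 5, giving min AVC = 69 - 20·5 + 2·5^2 = $19.
Since P = $11 < min AVC = $19, price fails to cover variable cost at any output.
Best response: produce nothing and absorb the $380 fixed cost.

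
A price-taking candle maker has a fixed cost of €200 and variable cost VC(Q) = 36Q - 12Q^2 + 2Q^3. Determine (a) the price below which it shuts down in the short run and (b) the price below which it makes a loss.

Shutdown price = min AVC. AVC = 36 - 12Q + 2Q^2, with vertex at Q = 3 and minimum €18.
ATC = 200/Q + 36 - 12Q + 2Q^2. Setting dATC/dQ = −200/Q^2 − 12 + 4Q = 0 gives Q = 5 (since 4·5^3 − 12·5^2 = 200).
min ATC = 200/5 + 36 − 12·5 + 2·5^2 = €66. That is the break-even price.
Between these two prices the firm operates at a loss; above €66 it earns a profit.

Shutdown price = €18; break-even price = €66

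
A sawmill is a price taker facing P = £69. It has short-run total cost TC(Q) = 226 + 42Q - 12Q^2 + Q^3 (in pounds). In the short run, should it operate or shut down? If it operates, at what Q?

Variable cost is VC = 42Q - 12Q^2 + Q^3, so AVC = VC/Q = 42 - 12Q + Q^2 and MC = dTC/dQ = 42 - 24Q + 3Q^2.
The AVC parabola has its vertex at Q = 12/2 = 6, where AVC = 42 - 12·6 + 6^2 = £6.
Because £69 ≥ £6, revenue can cover variable cost; the firm operates.
P = MC gives -27 - 24Q + 3Q^2 = 0, with roots -1 and 9. Take the larger (rising MC): Q* = 9.
Check: AVC at Q = 9 is £15 ≤ P, so revenue covers variable cost.
Profit = P·Q − TC = 69·9 − 361 = £260.

Produce at Q = 9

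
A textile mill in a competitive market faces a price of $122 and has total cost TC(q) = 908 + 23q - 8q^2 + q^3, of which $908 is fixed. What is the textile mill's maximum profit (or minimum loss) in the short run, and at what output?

Profit = -$98 at q = 9

AVC = 23 - 8q + q^2; min AVC = $7 at q = 4. Since P = $122 ≥ min AVC, the firm produces.
MC = 23 - 16q + 3q^2. Setting P = MC and taking the root on the rising branch gives q* = 9.
TR = 122·9 = 1098. TC = 908 + 288 = 1196. Profit = 1098 − 1196 = -$98.
Shutting down would mean losing the fixed cost of $908, so operating at a loss of $98 is better by $810.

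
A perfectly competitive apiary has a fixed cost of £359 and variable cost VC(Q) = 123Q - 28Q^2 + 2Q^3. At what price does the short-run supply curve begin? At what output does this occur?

Short-run supply begins at min AVC. From VC = 123Q - 28Q^2 + 2Q^3, AVC = 123 - 28Q + 2Q^2.
At the minimum of AVC, MC = AVC. MC = 123 - 56Q + 6Q^2; setting MC = AVC gives 4Q^2 - 28Q = 0, so Q = 7. min AVC = 25.
For P < £25 the firm produces nothing.

£25 per unit, at Q = 7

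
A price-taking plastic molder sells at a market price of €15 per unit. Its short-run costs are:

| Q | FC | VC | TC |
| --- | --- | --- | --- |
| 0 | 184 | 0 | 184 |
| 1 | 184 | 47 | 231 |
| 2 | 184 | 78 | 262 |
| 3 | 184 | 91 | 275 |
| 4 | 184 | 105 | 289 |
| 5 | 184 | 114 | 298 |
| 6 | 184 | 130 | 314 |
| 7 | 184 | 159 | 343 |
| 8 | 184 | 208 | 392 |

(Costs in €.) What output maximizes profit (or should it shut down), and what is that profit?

Q = 0 (shut down); profit = -€184

Tabulate TR − TC: Q=0: -184; Q=1: -216; Q=2: -232; Q=3: -230; Q=4: -229; Q=5: -223; Q=6: -224; Q=7: -238; Q=8: -272.
Profit is highest at Q = 0. Equivalently, the lowest AVC in the table is 130/6 ≈ €21.67 at Q = 6, and P = €15 falls below it — price never covers variable cost, so the firm shuts down and loses only its fixed cost.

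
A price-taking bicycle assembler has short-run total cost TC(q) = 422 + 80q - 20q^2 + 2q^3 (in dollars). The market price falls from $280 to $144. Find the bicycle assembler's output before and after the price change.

AVC = 80 - 20q + 2q^2, minimized at q = 5 where min AVC = $30. MC = 80 - 40q + 6q^2.
At P = $280 ≥ min AVC, set P = MC on the rising branch: q = 10.
At P = $144 ≥ min AVC, set P = MC: q = 8. The firm stays open but cuts output.

Output falls from 10 to 8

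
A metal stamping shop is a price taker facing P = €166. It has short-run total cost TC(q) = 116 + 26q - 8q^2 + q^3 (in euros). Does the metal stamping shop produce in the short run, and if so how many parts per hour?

From TC, MC = TC'(q) = 26 - 16q + 3q^2 and AVC = VC/q = 26 - 8q + q^2.
The AVC parabola has its vertex at q = 8/2 = 4, where AVC = 26 - 8·4 + 4^2 = €10.
Because €166 ≥ €10, revenue can cover variable cost; the firm operates.
Solving P = MC: -140 - 16q + 3q^2 = 0 ⇒ q = -14/3 or 10. On the upward-sloping branch, q* = 10.
Check: AVC at q = 10 is €46 ≤ P, so revenue covers variable cost.
Profit = P·q − TC = 166·10 − 576 = €1084.

Produce at q = 10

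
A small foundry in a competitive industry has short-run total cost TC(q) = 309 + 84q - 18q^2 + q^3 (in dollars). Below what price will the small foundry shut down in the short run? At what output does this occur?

Short-run supply begins at min AVC. From VC = 84q - 18q^2 + q^3, AVC = 84 - 18q + q^2.
dAVC/dq = -18 + 2q = 0 gives q = 9. min AVC = 84 - 18·9 + 9^2 = 3.
So the shutdown price is $3.

$3 per unit, at q = 9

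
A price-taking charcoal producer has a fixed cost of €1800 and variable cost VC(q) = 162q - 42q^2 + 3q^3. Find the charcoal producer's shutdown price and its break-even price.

Shutdown price = €15; break-even price = €222

Shutdown price = min AVC. AVC = 162 - 42q + 3q^2, with vertex at q = 7 and minimum €15.
ATC = 1800/q + 162 - 42q + 3q^2. Setting dATC/dq = −1800/q^2 − 42 + 6q = 0 gives q = 10 (since 6·10^3 − 42·10^2 = 1800).
min ATC = 1800/10 + 162 − 42·10 + 3·10^2 = €222. That is the break-even price.
Between these two prices the firm operates at a loss; above €222 it earns a profit.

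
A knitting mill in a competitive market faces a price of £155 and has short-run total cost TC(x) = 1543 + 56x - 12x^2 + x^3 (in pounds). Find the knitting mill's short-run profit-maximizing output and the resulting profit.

Profit = -£333 at x = 11

AVC = 56 - 12x + x^2 has its minimum £20 at x = 6; price £155 clears that bar, so the firm operates.
With MC = 56 - 24x + 3x^2, P = MC on the upward-sloping part at x* = 11.
TR = 155·11 = 1705. TC = 1543 + 495 = 2038. Profit = 1705 − 2038 = -£333.
That loss of £333 beats the £1543 the firm would lose by shutting down; producing recovers £1210 of fixed cost.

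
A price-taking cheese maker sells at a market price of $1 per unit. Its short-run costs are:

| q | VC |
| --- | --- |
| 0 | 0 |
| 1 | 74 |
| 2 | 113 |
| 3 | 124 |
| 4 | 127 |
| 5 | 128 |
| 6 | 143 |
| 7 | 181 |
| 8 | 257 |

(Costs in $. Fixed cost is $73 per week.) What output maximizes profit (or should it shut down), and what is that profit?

Tabulate TR − TC: q=0: -73; q=1: -146; q=2: -184; q=3: -194; q=4: -196; q=5: -196; q=6: -210; q=7: -247; q=8: -322.
Profit is highest at q = 0. Equivalently, the lowest AVC in the table is 143/6 ≈ $23.83 at q = 6, and P = $1 falls below it — price never covers variable cost, so the firm shuts down and loses only its fixed cost.

q = 0 (shut down); profit = -$73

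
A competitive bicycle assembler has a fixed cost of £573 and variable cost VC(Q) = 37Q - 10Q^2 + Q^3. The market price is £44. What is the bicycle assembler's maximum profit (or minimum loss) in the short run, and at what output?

AVC = 37 - 10Q + Q^2; min AVC = £12 at Q = 5. Since P = £44 ≥ min AVC, the firm produces.
MC = 37 - 20Q + 3Q^2. Setting P = MC and taking the root on the rising branch gives Q* = 7.
TR = 44·7 = 308. TC = 573 + 112 = 685. Profit = 308 − 685 = -£377.
By producing, the firm covers all variable cost plus £196 of fixed cost; shutting down would lose the full £573.

Profit = -£377 at Q = 7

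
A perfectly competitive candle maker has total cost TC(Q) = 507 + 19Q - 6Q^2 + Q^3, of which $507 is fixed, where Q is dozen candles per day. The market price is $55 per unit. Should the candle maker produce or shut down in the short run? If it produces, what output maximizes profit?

Produce at Q = 6

From TC, MC = TC'(Q) = 19 - 12Q + 3Q^2 and AVC = VC/Q = 19 - 6Q + Q^2.
The AVC parabola has its vertex at Q = 6/2 = 3, where AVC = 19 - 6·3 + 3^2 = $10.
Since P = $55 ≥ min AVC = $10, price covers variable cost and the firm should produce.
Solving P = MC: -36 - 12Q + 3Q^2 = 0 ⇒ Q = -2 or 6. On the upward-sloping branch, Q* = 6.
Check: AVC at Q = 6 is $19 ≤ P, so revenue covers variable cost.
Profit = P·Q − TC = 55·6 − 621 = -$291, a loss, but smaller than the $507 fixed cost the firm would lose by shutting down.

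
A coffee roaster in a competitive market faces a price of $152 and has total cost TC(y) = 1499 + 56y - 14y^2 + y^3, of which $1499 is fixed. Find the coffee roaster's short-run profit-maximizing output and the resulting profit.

AVC = 56 - 14y + y^2 has its minimum $7 at y = 7; price $152 clears that bar, so the firm operates.
MC = 56 - 28y + 3y^2. Setting P = MC and taking the root on the rising branch gives y* = 12.
TR = 152·12 = 1824. TC = 1499 + 384 = 1883. Profit = 1824 − 1883 = -$59.
That loss of $59 beats the $1499 the firm would lose by shutting down; producing recovers $1440 of fixed cost.

Profit = -$59 at y = 12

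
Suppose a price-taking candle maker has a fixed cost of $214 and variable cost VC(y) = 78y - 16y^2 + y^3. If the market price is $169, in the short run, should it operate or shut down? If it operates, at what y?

Produce at y = 13

From TC, MC = TC'(y) = 78 - 32y + 3y^2 and AVC = VC/y = 78 - 16y + y^2.
The AVC parabola has its vertex at y = 16/2 = 8, where AVC = 78 - 16·8 + 8^2 = $14.
Because $169 ≥ $14, revenue can cover variable cost; the firm operates.
P = MC gives -91 - 32y + 3y^2 = 0, with roots -7/3 and 13. Take the larger (rising MC): y* = 13.
Check: AVC at y = 13 is $39 ≤ P, so revenue covers variable cost.
Profit = P·y − TC = 169·13 − 721 = $1476.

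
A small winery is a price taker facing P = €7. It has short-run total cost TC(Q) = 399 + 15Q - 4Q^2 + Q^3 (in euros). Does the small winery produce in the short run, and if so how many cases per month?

Strip out fixed cost: VC = 15Q - 4Q^2 + Q^3. Then AVC = 15 - 4Q + Q^2 and MC = 15 - 8Q + 3Q^2.
AVC hits its minimum where MC = AVC, at Q = 2, giving min AVC = 15 - 4·2 + 2^2 = €11.
P = €7 lies below min AVC = €11; no output level covers variable cost.
The firm minimizes its loss by shutting down and losing only its fixed cost of €399.

Shut down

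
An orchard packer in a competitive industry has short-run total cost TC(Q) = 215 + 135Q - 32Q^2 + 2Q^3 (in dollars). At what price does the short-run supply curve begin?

The firm shuts down when price falls below the minimum of average variable cost. AVC = VC/Q = 135 - 32Q + 2Q^2.
At the minimum of AVC, MC = AVC. MC = 135 - 64Q + 6Q^2; setting MC = AVC gives 4Q^2 - 32Q = 0, so Q = 8. min AVC = 7.
So the shutdown price is $7.

$7 per unit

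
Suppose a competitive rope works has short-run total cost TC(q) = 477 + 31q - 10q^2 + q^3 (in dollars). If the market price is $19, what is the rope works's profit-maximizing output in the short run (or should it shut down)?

Produce at q = 6

From TC, MC = TC'(q) = 31 - 20q + 3q^2 and AVC = VC/q = 31 - 10q + q^2.
The AVC parabola has its vertex at q = 10/2 = 5, where AVC = 31 - 10·5 + 5^2 = $6.
Because $19 ≥ $6, revenue can cover variable cost; the firm operates.
Solving P = MC: 12 - 20q + 3q^2 = 0 ⇒ q = 2/3 or 6. On the upward-sloping branch, q* = 6.
Check: AVC at q = 6 is $7 ≤ P, so revenue covers variable cost.
Profit = P·q − TC = 19·6 − 519 = -$405, a loss, but smaller than the $477 fixed cost the firm would lose by shutting down.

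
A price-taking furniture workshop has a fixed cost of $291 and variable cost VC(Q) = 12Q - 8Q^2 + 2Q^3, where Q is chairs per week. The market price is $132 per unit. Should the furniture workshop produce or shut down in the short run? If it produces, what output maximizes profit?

Produce at Q = 6

From TC, MC = TC'(Q) = 12 - 16Q + 6Q^2 and AVC = VC/Q = 12 - 8Q + 2Q^2.
AVC is minimized where dAVC/dQ = -8 + 4Q = 0, at Q = 2; min AVC = 12 - 8·2 + 2·2^2 = $4.
Because $132 ≥ $4, revenue can cover variable cost; the firm operates.
Set P = MC: 132 = 12 - 16Q + 6Q^2 → -120 - 16Q + 6Q^2 = 0. The roots are Q = -10/3 and Q = 6; the profit-maximizing output is on the rising part of MC, so Q* = 6.
Check: AVC at Q = 6 is $36 ≤ P, so revenue covers variable cost.
Profit = P·Q − TC = 132·6 − 507 = $285.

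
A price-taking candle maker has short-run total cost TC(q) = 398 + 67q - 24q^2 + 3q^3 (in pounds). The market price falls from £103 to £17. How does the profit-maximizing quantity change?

MC = 67 - 48q + 9q^2; the shutdown threshold is min AVC = £19 (at q = 4).
At P = £103 ≥ min AVC, set P = MC on the rising branch: q = 6.
At P = £17 < min AVC = £19, price no longer covers variable cost at any output, so the firm shuts down: q = 0.

Output falls from 6 to 0 (the firm shuts down)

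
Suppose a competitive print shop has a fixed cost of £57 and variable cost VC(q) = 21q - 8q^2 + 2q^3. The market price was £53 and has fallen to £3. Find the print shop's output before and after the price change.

Output falls from 4 to 0 (the firm shuts down)

AVC = 21 - 8q + 2q^2, minimized at q = 2 where min AVC = £13. MC = 21 - 16q + 6q^2.
With P = £53 above the shutdown price, P = MC gives q = 4.
At P = £3 < min AVC = £13, price no longer covers variable cost at any output, so the firm shuts down: q = 0.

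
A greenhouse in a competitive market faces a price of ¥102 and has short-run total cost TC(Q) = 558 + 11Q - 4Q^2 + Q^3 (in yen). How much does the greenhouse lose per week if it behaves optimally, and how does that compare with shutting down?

Profit = -¥68 at Q = 7

AVC = 11 - 4Q + Q^2; min AVC = ¥7 at Q = 2. Since P = ¥102 ≥ min AVC, the firm produces.
With MC = 11 - 8Q + 3Q^2, P = MC on the upward-sloping part at Q* = 7.
TR = 102·7 = 714. TC = 558 + 224 = 782. Profit = 714 − 782 = -¥68.
By producing, the firm covers all variable cost plus ¥490 of fixed cost; shutting down would lose the full ¥558.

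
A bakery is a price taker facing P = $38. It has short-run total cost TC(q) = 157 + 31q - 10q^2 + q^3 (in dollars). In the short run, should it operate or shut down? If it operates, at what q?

Strip out fixed cost: VC = 31q - 10q^2 + q^3. Then AVC = 31 - 10q + q^2 and MC = 31 - 20q + 3q^2.
AVC hits its minimum where MC = AVC, at q = 5, giving min AVC = 31 - 10·5 + 5^2 = $6.
P = $38 exceeds min AVC = $6, so the firm stays open.
P = MC gives -7 - 20q + 3q^2 = 0, with roots -1/3 and 7. Take the larger (rising MC): q* = 7.
Check: AVC at q = 7 is $10 ≤ P, so revenue covers variable cost.
Profit = P·q − TC = 38·7 − 227 = $39.

Produce at q = 7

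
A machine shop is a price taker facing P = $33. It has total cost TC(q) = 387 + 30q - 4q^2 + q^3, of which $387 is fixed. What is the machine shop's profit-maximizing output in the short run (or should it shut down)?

Strip out fixed cost: VC = 30q - 4q^2 + q^3. Then AVC = 30 - 4q + q^2 and MC = 30 - 8q + 3q^2.
AVC is minimized where dAVC/dq = -4 + 2q = 0, at q = 2; min AVC = 30 - 4·2 + 2^2 = $26.
Because $33 ≥ $26, revenue can cover variable cost; the firm operates.
P = MC gives -3 - 8q + 3q^2 = 0, with roots -1/3 and 3. Take the larger (rising MC): q* = 3.
Check: AVC at q = 3 is $27 ≤ P, so revenue covers variable cost.
Profit = P·q − TC = 33·3 − 468 = -$369, a loss, but smaller than the $387 fixed cost the firm would lose by shutting down.

Produce at q = 3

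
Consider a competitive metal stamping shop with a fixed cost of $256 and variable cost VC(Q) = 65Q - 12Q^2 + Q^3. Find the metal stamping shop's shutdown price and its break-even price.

AVC = 65 - 12Q + Q^2; minimized at Q = 6, giving min AVC = $29. That is the shutdown price.
ATC = 256/Q + 65 - 12Q + Q^2. Setting dATC/dQ = −256/Q^2 − 12 + 2Q = 0 gives Q = 8 (since 2·8^3 − 12·8^2 = 256).
min ATC = 256/8 + 65 − 12·8 + 8^2 = $65. That is the break-even price.
Between these two prices the firm operates at a loss; above $65 it earns a profit.

Shutdown price = $29; break-even price = $65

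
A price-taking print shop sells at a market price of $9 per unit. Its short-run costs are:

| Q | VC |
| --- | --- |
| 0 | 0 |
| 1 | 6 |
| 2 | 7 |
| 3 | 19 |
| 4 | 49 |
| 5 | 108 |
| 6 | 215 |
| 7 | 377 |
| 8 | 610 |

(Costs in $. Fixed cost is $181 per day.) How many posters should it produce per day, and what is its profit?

Compute π = P·Q − TC at each output: Q=0: -181; Q=1: -178; Q=2: -170; Q=3: -173; Q=4: -194; Q=5: -244; Q=6: -342; Q=7: -495; Q=8: -719.
Profit is maximized at Q = 2. AVC there is 7/2 = $3.50 ≤ P, so producing beats shutting down (which would give -$181).

Q = 2; profit = -$170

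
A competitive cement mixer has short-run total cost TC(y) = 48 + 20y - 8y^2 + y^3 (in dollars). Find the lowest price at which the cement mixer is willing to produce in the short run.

$4 per unit

Short-run supply begins at min AVC. From VC = 20y - 8y^2 + y^3, AVC = 20 - 8y + y^2.
dAVC/dy = -8 + 2y = 0 gives y = 4. min AVC = 20 - 8·4 + 4^2 = 4.
So the shutdown price is $4.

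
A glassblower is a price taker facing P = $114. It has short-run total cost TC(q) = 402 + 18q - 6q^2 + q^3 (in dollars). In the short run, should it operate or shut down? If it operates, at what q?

Produce at q = 8

Strip out fixed cost: VC = 18q - 6q^2 + q^3. Then AVC = 18 - 6q + q^2 and MC = 18 - 12q + 3q^2.
AVC is minimized where dAVC/dq = -6 + 2q = 0, at q = 3; min AVC = 18 - 6·3 + 3^2 = $9.
Since P = $114 ≥ min AVC = $9, price covers variable cost and the firm should produce.
Set P = MC: 114 = 18 - 12q + 3q^2 → -96 - 12q + 3q^2 = 0. The roots are q = -4 and q = 8; the profit-maximizing output is on the rising part of MC, so q* = 8.
Check: AVC at q = 8 is $34 ≤ P, so revenue covers variable cost.
Profit = P·q − TC = 114·8 − 674 = $238.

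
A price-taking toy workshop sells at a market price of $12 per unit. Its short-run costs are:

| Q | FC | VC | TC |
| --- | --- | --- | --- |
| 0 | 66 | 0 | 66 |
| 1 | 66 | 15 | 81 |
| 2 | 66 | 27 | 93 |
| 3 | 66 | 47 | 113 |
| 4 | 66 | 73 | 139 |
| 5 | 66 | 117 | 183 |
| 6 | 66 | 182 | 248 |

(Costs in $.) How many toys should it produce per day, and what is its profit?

Tabulate TR − TC: Q=0: -66; Q=1: -69; Q=2: -69; Q=3: -77; Q=4: -91; Q=5: -123; Q=6: -176.
Profit is highest at Q = 0. Equivalently, the lowest AVC in the table is 27/2 ≈ $13.50 at Q = 2, and P = $12 falls below it — price never covers variable cost, so the firm shuts down and loses only its fixed cost.

Q = 0 (shut down); profit = -$66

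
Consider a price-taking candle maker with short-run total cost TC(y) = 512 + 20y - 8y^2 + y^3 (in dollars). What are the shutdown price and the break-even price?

Shutdown price = $4; break-even price = $84

AVC = 20 - 8y + y^2; minimized at y = 4, giving min AVC = $4. That is the shutdown price.
ATC = 512/y + 20 - 8y + y^2. Setting dATC/dy = −512/y^2 − 8 + 2y = 0 gives y = 8 (since 2·8^3 − 8·8^2 = 512).
min ATC = 512/8 + 20 − 8·8 + 8^2 = $84. That is the break-even price.
Between these two prices the firm operates at a loss; above $84 it earns a profit.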